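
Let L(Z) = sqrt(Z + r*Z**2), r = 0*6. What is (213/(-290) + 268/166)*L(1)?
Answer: 21181/24070 ≈ 0.87998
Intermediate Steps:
r = 0
L(Z) = sqrt(Z) (L(Z) = sqrt(Z + 0*Z**2) = sqrt(Z + 0) = sqrt(Z))
(213/(-290) + 268/166)*L(1) = (213/(-290) + 268/166)*sqrt(1) = (213*(-1/290) + 268*(1/166))*1 = (-213/290 + 134/83)*1 = (21181/24070)*1 = 21181/24070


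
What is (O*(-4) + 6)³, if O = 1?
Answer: 8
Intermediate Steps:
(O*(-4) + 6)³ = (1*(-4) + 6)³ = (-4 + 6)³ = 2³ = 8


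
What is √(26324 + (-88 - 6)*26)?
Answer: 2*√5970 ≈ 154.53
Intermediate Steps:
√(26324 + (-88 - 6)*26) = √(26324 - 94*26) = √(26324 - 2444) = √23880 = 2*√5970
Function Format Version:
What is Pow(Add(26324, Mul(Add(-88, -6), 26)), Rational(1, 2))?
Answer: Mul(2, Pow(5970, Rational(1, 2))) ≈ 154.53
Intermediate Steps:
Pow(Add(26324, Mul(Add(-88, -6), 26)), Rational(1, 2)) = Pow(Add(26324, Mul(-94, 26)), Rational(1, 2)) = Pow(Add(26324, -2444), Rational(1, 2)) = Pow(23880, Rational(1, 2)) = Mul(2, Pow(5970, Rational(1, 2)))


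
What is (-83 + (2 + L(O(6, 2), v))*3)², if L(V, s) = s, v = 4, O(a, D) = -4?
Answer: 4225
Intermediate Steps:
(-83 + (2 + L(O(6, 2), v))*3)² = (-83 + (2 + 4)*3)² = (-83 + 6*3)² = (-83 + 18)² = (-65)² = 4225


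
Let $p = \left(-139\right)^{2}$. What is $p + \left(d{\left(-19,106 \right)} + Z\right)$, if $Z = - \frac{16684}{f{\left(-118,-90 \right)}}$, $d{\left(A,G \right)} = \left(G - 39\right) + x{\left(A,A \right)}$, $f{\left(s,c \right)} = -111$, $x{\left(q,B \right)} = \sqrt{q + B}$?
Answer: $\frac{2168752}{111} + i \sqrt{38} \approx 19538.0 + 6.1644 i$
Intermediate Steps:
$x{\left(q,B \right)} = \sqrt{B + q}$
$d{\left(A,G \right)} = -39 + G + \sqrt{2} \sqrt{A}$ ($d{\left(A,G \right)} = \left(G - 39\right) + \sqrt{A + A} = \left(-39 + G\right) + \sqrt{2 A} = \left(-39 + G\right) + \sqrt{2} \sqrt{A} = -39 + G + \sqrt{2} \sqrt{A}$)
$Z = \frac{16684}{111}$ ($Z = - \frac{16684}{-111} = \left(-16684\right) \left(- \frac{1}{111}\right) = \frac{16684}{111} \approx 150.31$)
$p = 19321$
$p + \left(d{\left(-19,106 \right)} + Z\right) = 19321 + \left(\left(-39 + 106 + \sqrt{2} \sqrt{-19}\right) + \frac{16684}{111}\right) = 19321 + \left(\left(-39 + 106 + \sqrt{2} i \sqrt{19}\right) + \frac{16684}{111}\right) = 19321 + \left(\left(-39 + 106 + i \sqrt{38}\right) + \frac{16684}{111}\right) = 19321 + \left(\left(67 + i \sqrt{38}\right) + \frac{16684}{111}\right) = 19321 + \left(\frac{24121}{111} + i \sqrt{38}\right) = \frac{2168752}{111} + i \sqrt{38}$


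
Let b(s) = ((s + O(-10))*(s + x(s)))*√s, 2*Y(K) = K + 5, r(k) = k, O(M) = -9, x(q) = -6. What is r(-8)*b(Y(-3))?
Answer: -320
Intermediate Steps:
Y(K) = 5/2 + K/2 (Y(K) = (K + 5)/2 = (5 + K)/2 = 5/2 + K/2)
b(s) = √s*(-9 + s)*(-6 + s) (b(s) = ((s - 9)*(s - 6))*√s = ((-9 + s)*(-6 + s))*√s = √s*(-9 + s)*(-6 + s))
r(-8)*b(Y(-3)) = -8*√(5/2 + (½)*(-3))*(54 + (5/2 + (½)*(-3))² - 15*(5/2 + (½)*(-3))) = -8*√(5/2 - 3/2)*(54 + (5/2 - 3/2)² - 15*(5/2 - 3/2)) = -8*√1*(54 + 1² - 15*1) = -8*(54 + 1 - 15) = -8*40 = -320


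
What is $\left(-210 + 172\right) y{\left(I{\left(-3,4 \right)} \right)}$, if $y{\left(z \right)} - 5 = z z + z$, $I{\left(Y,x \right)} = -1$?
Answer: $-190$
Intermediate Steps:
$y{\left(z \right)} = 5 + z + z^{2}$ ($y{\left(z \right)} = 5 + \left(z z + z\right) = 5 + \left(z^{2} + z\right) = 5 + \left(z + z^{2}\right) = 5 + z + z^{2}$)
$\left(-210 + 172\right) y{\left(I{\left(-3,4 \right)} \right)} = \left(-210 + 172\right) \left(5 - 1 + \left(-1\right)^{2}\right) = - 38 \left(5 - 1 + 1\right) = \left(-38\right) 5 = -190$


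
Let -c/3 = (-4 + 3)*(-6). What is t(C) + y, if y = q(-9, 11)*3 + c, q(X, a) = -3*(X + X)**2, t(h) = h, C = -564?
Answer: -3498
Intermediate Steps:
q(X, a) = -12*X**2 (q(X, a) = -3*4*X**2 = -12*X**2)
c = -18 (c = -3*(-4 + 3)*(-6) = -(-3)*(-6) = -3*6 = -18)
y = -2934 (y = -12*(-9)**2*3 - 18 = -12*81*3 - 18 = -972*3 - 18 = -2916 - 18 = -2934)
t(C) + y = -564 - 2934 = -3498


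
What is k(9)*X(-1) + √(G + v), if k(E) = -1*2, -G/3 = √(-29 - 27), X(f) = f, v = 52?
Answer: 2 + √(52 - 6*I*√14) ≈ 9.3702 - 1.523*I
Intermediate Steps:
G = -6*I*√14 (G = -3*√(-29 - 27) = -6*I*√14 ≈ -22.45*I)
k(E) = -2
k(9)*X(-1) + √(G + v) = -2*(-1) + √(-6*I*√14 + 52) = 2 + √(52 - 6*I*√14)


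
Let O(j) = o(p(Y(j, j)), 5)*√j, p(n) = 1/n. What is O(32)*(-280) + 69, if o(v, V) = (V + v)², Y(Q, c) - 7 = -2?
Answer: 69 - 151424*√2/5 ≈ -42760.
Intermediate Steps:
Y(Q, c) = 5 (Y(Q, c) = 7 - 2 = 5)
O(j) = 676*√j/25 (O(j) = (5 + 1/5)²*√j = (5 + ⅕)²*√j = (26/5)²*√j = 676*√j/25)
O(32)*(-280) + 69 = (676*√32/25)*(-280) + 69 = (676*(4*√2)/25)*(-280) + 69 = (2704*√2/25)*(-280) + 69 = -151424*√2/5 + 69 = 69 - 151424*√2/5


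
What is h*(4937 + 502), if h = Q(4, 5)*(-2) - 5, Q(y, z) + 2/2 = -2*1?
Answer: 5439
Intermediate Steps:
Q(y, z) = -3 (Q(y, z) = -1 - 2*1 = -1 - 2 = -3)
h = 1 (h = -3*(-2) - 5 = 6 - 5 = 1)
h*(4937 + 502) = 1*(4937 + 502) = 1*5439 = 5439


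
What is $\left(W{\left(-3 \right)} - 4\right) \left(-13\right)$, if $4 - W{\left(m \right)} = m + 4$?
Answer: $13$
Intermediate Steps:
$W{\left(m \right)} = - m$ ($W{\left(m \right)} = 4 - \left(m + 4\right) = 4 - \left(4 + m\right) = - m$)
$\left(W{\left(-3 \right)} - 4\right) \left(-13\right) = \left(\left(-1\right) \left(-3\right) - 4\right) \left(-13\right) = \left(3 - 4\right) \left(-13\right) = \left(-1\right) \left(-13\right) = 13$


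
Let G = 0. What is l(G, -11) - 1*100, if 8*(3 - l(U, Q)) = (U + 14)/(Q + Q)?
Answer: -8529/88 ≈ -96.920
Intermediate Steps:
l(U, Q) = 3 - (14 + U)/(16*Q) (l(U, Q) = 3 - (U + 14)/(8*(Q + Q)) = 3 - (14 + U)/(8*(2*Q)) = 3 - (14 + U)*1/(2*Q)/8 = 3 - (14 + U)/(16*Q))
l(G, -11) - 1*100 = (1/16)*(-14 - 1*0 + 48*(-11))/(-11) - 1*100 = (1/16)*(-1/11)*(-14 + 0 - 528) - 100 = (1/16)*(-1/11)*(-542) - 100 = 271/88 - 100 = -8529/88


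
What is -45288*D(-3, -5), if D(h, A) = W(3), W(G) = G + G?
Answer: -271728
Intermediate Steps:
W(G) = 2*G
D(h, A) = 6 (D(h, A) = 2*3 = 6)
-45288*D(-3, -5) = -45288*6 = -11322*24 = -271728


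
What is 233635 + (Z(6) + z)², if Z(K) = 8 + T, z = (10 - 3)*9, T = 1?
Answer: 238819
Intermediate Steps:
z = 63 (z = 7*9 = 63)
Z(K) = 9 (Z(K) = 8 + 1 = 9)
233635 + (Z(6) + z)² = 233635 + (9 + 63)² = 233635 + 72² = 233635 + 5184 = 238819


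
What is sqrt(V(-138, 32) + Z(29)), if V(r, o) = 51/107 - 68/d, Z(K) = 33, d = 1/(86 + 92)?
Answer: I*sqrt(138195422)/107 ≈ 109.87*I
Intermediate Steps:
d = 1/178 ≈ 0.0056180
V(r, o) = -1295077/107 (V(r, o) = 51/107 - 68/1/178 = 51*(1/107) - 68*178 = 51/107 - 12104 = -1295077/107)
sqrt(V(-138, 32) + Z(29)) = sqrt(-1295077/107 + 33) = sqrt(-1291546/107) = I*sqrt(138195422)/107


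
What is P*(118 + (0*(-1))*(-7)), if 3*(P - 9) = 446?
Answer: 55814/3 ≈ 18605.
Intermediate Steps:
P = 473/3 (P = 9 + (⅓)*446 = 9 + 446/3 = 473/3 ≈ 157.67)
P*(118 + (0*(-1))*(-7)) = 473*(118 + (0*(-1))*(-7))/3 = 473*(118 + 0*(-7))/3 = 473*(118 + 0)/3 = (473/3)*118 = 55814/3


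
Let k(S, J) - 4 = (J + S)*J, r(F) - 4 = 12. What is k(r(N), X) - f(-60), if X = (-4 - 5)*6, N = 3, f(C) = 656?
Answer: 1400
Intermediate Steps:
r(F) = 16 (r(F) = 4 + 12 = 16)
X = -54 (X = -9*6 = -54)
k(S, J) = 4 + J*(J + S) (k(S, J) = 4 + (J + S)*J = 4 + J*(J + S))
k(r(N), X) - f(-60) = (4 + (-54)² - 54*16) - 1*656 = (4 + 2916 - 864) - 656 = 2056 - 656 = 1400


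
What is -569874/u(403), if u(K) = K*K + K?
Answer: -284937/81406 ≈ -3.5002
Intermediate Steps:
u(K) = K + K² (u(K) = K² + K = K + K²)
-569874/u(403) = -569874*1/(403*(1 + 403)) = -569874/(403*404) = -569874/162812 = -569874*1/162812 = -284937/81406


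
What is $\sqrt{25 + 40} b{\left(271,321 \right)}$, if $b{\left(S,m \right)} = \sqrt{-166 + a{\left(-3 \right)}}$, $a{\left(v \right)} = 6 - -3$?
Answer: $i \sqrt{10205} \approx 101.02 i$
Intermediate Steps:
$a{\left(v \right)} = 9$ ($a{\left(v \right)} = 6 + 3 = 9$)
$b{\left(S,m \right)} = i \sqrt{157}$ ($b{\left(S,m \right)} = \sqrt{-166 + 9} = \sqrt{-157} = i \sqrt{157}$)
$\sqrt{25 + 40} b{\left(271,321 \right)} = \sqrt{25 + 40} i \sqrt{157} = \sqrt{65} i \sqrt{157} = i \sqrt{10205}$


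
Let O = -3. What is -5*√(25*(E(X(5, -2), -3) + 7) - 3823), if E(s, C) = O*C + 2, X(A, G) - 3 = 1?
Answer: -5*I*√3373 ≈ -290.39*I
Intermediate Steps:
X(A, G) = 4 (X(A, G) = 3 + 1 = 4)
E(s, C) = 2 - 3*C (E(s, C) = -3*C + 2 = 2 - 3*C)
-5*√(25*(E(X(5, -2), -3) + 7) - 3823) = -5*√(25*((2 - 3*(-3)) + 7) - 3823) = -5*√(25*((2 + 9) + 7) - 3823) = -5*√(25*(11 + 7) - 3823) = -5*√(25*18 - 3823) = -5*√(450 - 3823) = -5*I*√3373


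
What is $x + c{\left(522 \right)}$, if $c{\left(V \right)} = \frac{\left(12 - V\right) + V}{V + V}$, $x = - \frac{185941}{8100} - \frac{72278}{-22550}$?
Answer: $- \frac{418228519}{21187980} \approx -19.739$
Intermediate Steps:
$x = - \frac{14430071}{730620}$ ($x = \left(-185941\right) \frac{1}{8100} - - \frac{36139}{11275} = - \frac{185941}{8100} + \frac{36139}{11275} = - \frac{14430071}{730620} \approx -19.75$)
$c{\left(V \right)} = \frac{6}{V}$ ($c{\left(V \right)} = \frac{12}{2 V} = 12 \frac{1}{2 V} = \frac{6}{V}$)
$x + c{\left(522 \right)} = - \frac{14430071}{730620} + \frac{6}{522} = - \frac{14430071}{730620} + 6 \cdot \frac{1}{522} = - \frac{14430071}{730620} + \frac{1}{87} = - \frac{418228519}{21187980}$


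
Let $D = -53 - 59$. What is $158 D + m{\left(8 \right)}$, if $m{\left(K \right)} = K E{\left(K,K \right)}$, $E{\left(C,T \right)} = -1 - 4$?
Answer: $-17736$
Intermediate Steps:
$D = -112$
$E{\left(C,T \right)} = -5$ ($E{\left(C,T \right)} = -1 - 4 = -5$)
$m{\left(K \right)} = - 5 K$ ($m{\left(K \right)} = K \left(-5\right) = - 5 K$)
$158 D + m{\left(8 \right)} = 158 \left(-112\right) - 40 = -17696 - 40 = -17736$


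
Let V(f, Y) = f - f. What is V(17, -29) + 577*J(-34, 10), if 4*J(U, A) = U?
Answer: -9809/2 ≈ -4904.5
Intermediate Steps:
J(U, A) = U/4
V(f, Y) = 0
V(17, -29) + 577*J(-34, 10) = 0 + 577*((¼)*(-34)) = 0 + 577*(-17/2) = 0 - 9809/2 = -9809/2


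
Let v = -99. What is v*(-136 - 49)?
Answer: 18315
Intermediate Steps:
v*(-136 - 49) = -99*(-136 - 49) = -99*(-185) = 18315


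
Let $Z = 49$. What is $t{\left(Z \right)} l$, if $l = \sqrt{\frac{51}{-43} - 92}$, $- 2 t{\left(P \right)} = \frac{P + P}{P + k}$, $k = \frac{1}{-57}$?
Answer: $- \frac{2793 i \sqrt{172301}}{120056} \approx - 9.6568 i$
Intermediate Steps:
$k = - \frac{1}{57} \approx -0.017544$
$t{\left(P \right)} = - \frac{P}{- \frac{1}{57} + P}$ ($t{\left(P \right)} = - \frac{\left(P + P\right) \frac{1}{P - \frac{1}{57}}}{2} = - \frac{2 P \frac{1}{- \frac{1}{57} + P}}{2} = - \frac{P}{- \frac{1}{57} + P}$)
$l = \frac{i \sqrt{172301}}{43}$ ($l = \sqrt{51 \left(- \frac{1}{43}\right) - 92} = \sqrt{- \frac{51}{43} - 92} = \sqrt{- \frac{4007}{43}} = \frac{i \sqrt{172301}}{43} \approx 9.6533 i$)
$t{\left(Z \right)} l = \left(-57\right) 49 \frac{1}{-1 + 57 \cdot 49} \frac{i \sqrt{172301}}{43} = \left(-57\right) 49 \frac{1}{-1 + 2793} \frac{i \sqrt{172301}}{43} = \left(-57\right) 49 \cdot \frac{1}{2792} \frac{i \sqrt{172301}}{43} = - \frac{2793 \frac{i \sqrt{172301}}{43}}{2792} = - \frac{2793 i \sqrt{172301}}{120056}$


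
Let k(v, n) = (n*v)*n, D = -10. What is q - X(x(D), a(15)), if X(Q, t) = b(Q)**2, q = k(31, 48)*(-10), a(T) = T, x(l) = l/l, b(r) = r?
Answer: -714241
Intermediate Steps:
k(v, n) = v*n**2
x(l) = 1
q = -714240 (q = (31*48**2)*(-10) = (31*2304)*(-10) = 71424*(-10) = -714240)
X(Q, t) = Q**2
q - X(x(D), a(15)) = -714240 - 1*1**2 = -714240 - 1*1 = -714240 - 1 = -714241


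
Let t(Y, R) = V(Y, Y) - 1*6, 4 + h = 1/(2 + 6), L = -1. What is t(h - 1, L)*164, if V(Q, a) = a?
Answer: -3567/2 ≈ -1783.5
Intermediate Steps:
h = -31/8 (h = -4 + 1/(2 + 6) = -4 + 1/8 = -4 + ⅛ = -31/8 ≈ -3.8750)
t(Y, R) = -6 + Y (t(Y, R) = Y - 1*6 = Y - 6 = -6 + Y)
t(h - 1, L)*164 = (-6 + (-31/8 - 1))*164 = (-6 - 39/8)*164 = -87/8*164 = -3567/2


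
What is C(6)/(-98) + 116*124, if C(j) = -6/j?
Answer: 1409633/98 ≈ 14384.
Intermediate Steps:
C(6)/(-98) + 116*124 = -6/6/(-98) + 116*124 = -6*1/6*(-1/98) + 14384 = -1*(-1/98) + 14384 = 1/98 + 14384 = 1409633/98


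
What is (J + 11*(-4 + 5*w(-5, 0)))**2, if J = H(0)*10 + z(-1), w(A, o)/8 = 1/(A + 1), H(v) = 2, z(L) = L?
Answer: 18225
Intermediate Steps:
w(A, o) = 8/(1 + A) (w(A, o) = 8/(A + 1) = 8/(1 + A))
J = 19 (J = 2*10 - 1 = 20 - 1 = 19)
(J + 11*(-4 + 5*w(-5, 0)))**2 = (19 + 11*(-4 + 5*(8/(1 - 5))))**2 = (19 + 11*(-4 + 5*(8/(-4))))**2 = (19 + 11*(-4 + 5*(8*(-1/4))))**2 = (19 + 11*(-4 + 5*(-2)))**2 = (19 + 11*(-4 - 10))**2 = (19 + 11*(-14))**2 = (19 - 154)**2 = (-135)**2 = 18225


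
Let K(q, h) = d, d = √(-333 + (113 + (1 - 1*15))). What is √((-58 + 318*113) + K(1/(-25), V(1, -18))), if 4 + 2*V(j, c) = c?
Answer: √(35876 + 3*I*√26) ≈ 189.41 + 0.0404*I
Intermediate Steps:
V(j, c) = -2 + c/2
d = 3*I*√26 (d = √(-333 + (113 + (1 - 15))) = √(-333 + (113 - 14)) = √(-333 + 99) = √(-234) = 3*I*√26 ≈ 15.297*I)
K(q, h) = 3*I*√26
√((-58 + 318*113) + K(1/(-25), V(1, -18))) = √((-58 + 318*113) + 3*I*√26) = √((-58 + 35934) + 3*I*√26) = √(35876 + 3*I*√26)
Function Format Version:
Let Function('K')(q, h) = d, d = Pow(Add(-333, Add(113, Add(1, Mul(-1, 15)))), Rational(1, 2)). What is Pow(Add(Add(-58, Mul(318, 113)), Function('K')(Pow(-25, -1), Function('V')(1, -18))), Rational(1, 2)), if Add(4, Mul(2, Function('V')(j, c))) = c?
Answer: Pow(Add(35876, Mul(3, I, Pow(26, Rational(1, 2)))), Rational(1, 2)) ≈ Add(189.41, Mul(0.0404, I))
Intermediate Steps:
Function('V')(j, c) = Add(-2, Mul(Rational(1, 2), c))
d = Mul(3, I, Pow(26, Rational(1, 2))) (d = Pow(Add(-333, Add(113, Add(1, -15))), Rational(1, 2)) = Pow(Add(-333, Add(113, -14)), Rational(1, 2)) = Pow(Add(-333, 99), Rational(1, 2)) = Pow(-234, Rational(1, 2)) = Mul(3, I, Pow(26, Rational(1, 2))) ≈ Mul(15.297, I))
Function('K')(q, h) = Mul(3, I, Pow(26, Rational(1, 2)))
Pow(Add(Add(-58, Mul(318, 113)), Function('K')(Pow(-25, -1), Function('V')(1, -18))), Rational(1, 2)) = Pow(Add(Add(-58, Mul(318, 113)), Mul(3, I, Pow(26, Rational(1, 2)))), Rational(1, 2)) = Pow(Add(Add(-58, 35934), Mul(3, I, Pow(26, Rational(1, 2)))), Rational(1, 2)) = Pow(Add(35876, Mul(3, I, Pow(26, Rational(1, 2)))), Rational(1, 2))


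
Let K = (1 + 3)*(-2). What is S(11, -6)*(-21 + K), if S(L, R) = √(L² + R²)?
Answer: -29*√157 ≈ -363.37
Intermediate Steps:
K = -8 (K = 4*(-2) = -8)
S(11, -6)*(-21 + K) = √(11² + (-6)²)*(-21 - 8) = √(121 + 36)*(-29) = √157*(-29) = -29*√157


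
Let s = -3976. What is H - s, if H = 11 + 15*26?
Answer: 4377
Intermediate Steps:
H = 401 (H = 11 + 390 = 401)
H - s = 401 - 1*(-3976) = 401 + 3976 = 4377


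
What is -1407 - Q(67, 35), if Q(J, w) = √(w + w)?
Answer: -1407 - √70 ≈ -1415.4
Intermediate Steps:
Q(J, w) = √2*√w (Q(J, w) = √(2*w) = √2*√w)
-1407 - Q(67, 35) = -1407 - √2*√35 = -1407 - √70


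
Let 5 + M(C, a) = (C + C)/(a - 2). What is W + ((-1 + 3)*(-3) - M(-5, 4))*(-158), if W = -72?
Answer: -704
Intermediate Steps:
M(C, a) = -5 + 2*C/(-2 + a) (M(C, a) = -5 + (C + C)/(a - 2) = -5 + (2*C)/(-2 + a) = -5 + 2*C/(-2 + a))
W + ((-1 + 3)*(-3) - M(-5, 4))*(-158) = -72 + ((-1 + 3)*(-3) - (10 - 5*4 + 2*(-5))/(-2 + 4))*(-158) = -72 + (2*(-3) - (10 - 20 - 10)/2)*(-158) = -72 + (-6 - (-20)/2)*(-158) = -72 + (-6 - 1*(-10))*(-158) = -72 + (-6 + 10)*(-158) = -72 + 4*(-158) = -72 - 632 = -704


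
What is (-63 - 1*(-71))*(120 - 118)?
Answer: 16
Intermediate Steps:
(-63 - 1*(-71))*(120 - 118) = (-63 + 71)*2 = 8*2 = 16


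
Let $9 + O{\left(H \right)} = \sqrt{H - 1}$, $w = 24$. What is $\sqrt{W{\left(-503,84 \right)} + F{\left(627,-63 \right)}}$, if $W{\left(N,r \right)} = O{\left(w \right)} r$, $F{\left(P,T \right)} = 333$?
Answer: $\sqrt{-423 + 84 \sqrt{23}} \approx 4.4889 i$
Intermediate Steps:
$O{\left(H \right)} = -9 + \sqrt{-1 + H}$ ($O{\left(H \right)} = -9 + \sqrt{H - 1} = -9 + \sqrt{-1 + H}$)
$W{\left(N,r \right)} = r \left(-9 + \sqrt{23}\right)$ ($W{\left(N,r \right)} = \left(-9 + \sqrt{-1 + 24}\right) r = \left(-9 + \sqrt{23}\right) r = r \left(-9 + \sqrt{23}\right)$)
$\sqrt{W{\left(-503,84 \right)} + F{\left(627,-63 \right)}} = \sqrt{84 \left(-9 + \sqrt{23}\right) + 333} = \sqrt{\left(-756 + 84 \sqrt{23}\right) + 333} = \sqrt{-423 + 84 \sqrt{23}}$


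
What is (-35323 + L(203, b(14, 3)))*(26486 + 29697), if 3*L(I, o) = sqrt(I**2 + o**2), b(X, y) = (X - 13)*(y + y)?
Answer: -1984552109 + 56183*sqrt(41245)/3 ≈ -1.9807e+9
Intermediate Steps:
b(X, y) = 2*y*(-13 + X) (b(X, y) = (-13 + X)*(2*y) = 2*y*(-13 + X))
L(I, o) = sqrt(I**2 + o**2)/3
(-35323 + L(203, b(14, 3)))*(26486 + 29697) = (-35323 + sqrt(203**2 + (2*3*(-13 + 14))**2)/3)*(26486 + 29697) = (-35323 + sqrt(41209 + (2*3*1)**2)/3)*56183 = (-35323 + sqrt(41209 + 6**2)/3)*56183 = (-35323 + sqrt(41209 + 36)/3)*56183 = (-35323 + sqrt(41245)/3)*56183 = -1984552109 + 56183*sqrt(41245)/3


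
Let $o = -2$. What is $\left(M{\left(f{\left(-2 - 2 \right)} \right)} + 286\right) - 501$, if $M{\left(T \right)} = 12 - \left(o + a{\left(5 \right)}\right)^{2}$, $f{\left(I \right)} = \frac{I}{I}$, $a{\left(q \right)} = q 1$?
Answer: $-212$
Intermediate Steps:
$a{\left(q \right)} = q$
$f{\left(I \right)} = 1$
$M{\left(T \right)} = 3$ ($M{\left(T \right)} = 12 - \left(-2 + 5\right)^{2} = 12 - 3^{2} = 12 - 9 = 3$)
$\left(M{\left(f{\left(-2 - 2 \right)} \right)} + 286\right) - 501 = \left(3 + 286\right) - 501 = 289 - 501 = -212$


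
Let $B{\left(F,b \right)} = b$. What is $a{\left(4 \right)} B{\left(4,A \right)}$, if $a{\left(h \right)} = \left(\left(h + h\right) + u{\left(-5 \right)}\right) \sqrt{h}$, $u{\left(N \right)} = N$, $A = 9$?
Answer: $54$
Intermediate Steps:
$a{\left(h \right)} = \sqrt{h} \left(-5 + 2 h\right)$ ($a{\left(h \right)} = \left(\left(h + h\right) - 5\right) \sqrt{h} = \left(2 h - 5\right) \sqrt{h} = \left(-5 + 2 h\right) \sqrt{h} = \sqrt{h} \left(-5 + 2 h\right)$)
$a{\left(4 \right)} B{\left(4,A \right)} = \sqrt{4} \left(-5 + 2 \cdot 4\right) 9 = 2 \left(-5 + 8\right) 9 = 2 \cdot 3 \cdot 9 = 6 \cdot 9 = 54$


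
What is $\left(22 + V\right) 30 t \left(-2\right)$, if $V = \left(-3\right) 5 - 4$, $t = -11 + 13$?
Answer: $-360$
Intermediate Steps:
$t = 2$
$V = -19$ ($V = -15 - 4 = -19$)
$\left(22 + V\right) 30 t \left(-2\right) = \left(22 - 19\right) 30 \cdot 2 \left(-2\right) = 3 \cdot 30 \left(-4\right) = 90 \left(-4\right) = -360$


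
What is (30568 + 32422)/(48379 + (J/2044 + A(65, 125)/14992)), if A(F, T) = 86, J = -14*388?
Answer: 34468631920/26471924747 ≈ 1.3021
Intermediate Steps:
J = -5432
(30568 + 32422)/(48379 + (J/2044 + A(65, 125)/14992)) = (30568 + 32422)/(48379 + (-5432/2044 + 86/14992)) = 62990/(48379 + (-5432*1/2044 + 86*(1/14992))) = 62990/(48379 + (-194/73 + 43/7496)) = 62990/(48379 - 1451085/547208) = 62990/(26471924747/547208) = 62990*(547208/26471924747) = 34468631920/26471924747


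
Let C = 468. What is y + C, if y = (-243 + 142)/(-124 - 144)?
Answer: 125525/268 ≈ 468.38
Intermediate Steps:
y = 101/268 (y = -101/(-268) = -101*(-1/268) = 101/268 ≈ 0.37687)
y + C = 101/268 + 468 = 125525/268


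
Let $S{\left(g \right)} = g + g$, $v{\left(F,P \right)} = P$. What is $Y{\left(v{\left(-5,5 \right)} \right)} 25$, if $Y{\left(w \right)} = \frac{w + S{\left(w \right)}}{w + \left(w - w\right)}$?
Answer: $75$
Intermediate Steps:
$S{\left(g \right)} = 2 g$
$Y{\left(w \right)} = 3$ ($Y{\left(w \right)} = \frac{w + 2 w}{w + \left(w - w\right)} = \frac{3 w}{w + 0} = \frac{3 w}{w} = 3$)
$Y{\left(v{\left(-5,5 \right)} \right)} 25 = 3 \cdot 25 = 75$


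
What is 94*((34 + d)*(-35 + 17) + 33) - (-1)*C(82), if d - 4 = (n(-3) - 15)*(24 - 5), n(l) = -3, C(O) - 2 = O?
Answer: 517554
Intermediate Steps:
C(O) = 2 + O
d = -338 (d = 4 + (-3 - 15)*(24 - 5) = 4 - 18*19 = 4 - 342 = -338)
94*((34 + d)*(-35 + 17) + 33) - (-1)*C(82) = 94*((34 - 338)*(-35 + 17) + 33) - (-1)*(2 + 82) = 94*(-304*(-18) + 33) - (-1)*84 = 94*(5472 + 33) - 1*(-84) = 94*5505 + 84 = 517470 + 84 = 517554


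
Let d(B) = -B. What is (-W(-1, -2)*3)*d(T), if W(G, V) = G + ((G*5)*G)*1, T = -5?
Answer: -60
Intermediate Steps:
W(G, V) = G + 5*G² (W(G, V) = G + ((5*G)*G)*1 = G + (5*G²)*1 = G + 5*G²)
(-W(-1, -2)*3)*d(T) = (-(-1)*(1 + 5*(-1))*3)*(-1*(-5)) = (-(-1)*(1 - 5)*3)*5 = (-(-1)*(-4)*3)*5 = (-1*4*3)*5 = -4*3*5 = -12*5 = -60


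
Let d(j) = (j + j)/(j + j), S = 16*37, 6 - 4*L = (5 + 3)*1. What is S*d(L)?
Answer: 592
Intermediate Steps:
L = -1/2 (L = 3/2 - (5 + 3)/4 = 3/2 - 2 = -1/2 ≈ -0.50000)
S = 592
d(j) = 1 (d(j) = (2*j)/((2*j)) = (2*j)*(1/(2*j)) = 1)
S*d(L) = 592*1 = 592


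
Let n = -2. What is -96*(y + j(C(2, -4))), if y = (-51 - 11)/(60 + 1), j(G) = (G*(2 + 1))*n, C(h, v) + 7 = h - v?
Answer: -29184/61 ≈ -478.43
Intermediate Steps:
C(h, v) = -7 + h - v (C(h, v) = -7 + (h - v) = -7 + h - v)
j(G) = -6*G (j(G) = (G*(2 + 1))*(-2) = (G*3)*(-2) = (3*G)*(-2) = -6*G)
y = -62/61 ≈ -1.0164
-96*(y + j(C(2, -4))) = -96*(-62/61 - 6*(-7 + 2 - 1*(-4))) = -96*(-62/61 - 6*(-7 + 2 + 4)) = -96*(-62/61 - 6*(-1)) = -96*(-62/61 + 6) = -96*304/61 = -29184/61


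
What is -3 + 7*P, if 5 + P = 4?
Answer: -10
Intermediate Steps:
P = -1 (P = -5 + 4 = -1)
-3 + 7*P = -3 + 7*(-1) = -3 - 7 = -10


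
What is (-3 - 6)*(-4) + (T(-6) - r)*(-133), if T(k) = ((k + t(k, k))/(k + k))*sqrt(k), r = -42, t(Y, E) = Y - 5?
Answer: -5550 - 2261*I*sqrt(6)/12 ≈ -5550.0 - 461.52*I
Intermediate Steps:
t(Y, E) = -5 + Y
T(k) = (-5 + 2*k)/(2*sqrt(k)) (T(k) = ((k + (-5 + k))/(k + k))*sqrt(k) = ((-5 + 2*k)/((2*k)))*sqrt(k) = ((-5 + 2*k)*(1/(2*k)))*sqrt(k) = ((-5 + 2*k)/(2*k))*sqrt(k) = (-5 + 2*k)/(2*sqrt(k)))
(-3 - 6)*(-4) + (T(-6) - r)*(-133) = (-3 - 6)*(-4) + ((-5/2 - 6)/sqrt(-6) - 1*(-42))*(-133) = -9*(-4) + (-I*sqrt(6)/6*(-17/2) + 42)*(-133) = 36 + (17*I*sqrt(6)/12 + 42)*(-133) = 36 + (42 + 17*I*sqrt(6)/12)*(-133) = 36 + (-5586 - 2261*I*sqrt(6)/12) = -5550 - 2261*I*sqrt(6)/12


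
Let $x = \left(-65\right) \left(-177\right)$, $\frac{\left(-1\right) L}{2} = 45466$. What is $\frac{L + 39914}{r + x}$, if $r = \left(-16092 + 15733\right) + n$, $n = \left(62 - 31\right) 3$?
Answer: $- \frac{51018}{11239} \approx -4.5394$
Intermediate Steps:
$L = -90932$ ($L = \left(-2\right) 45466 = -90932$)
$x = 11505$
$n = 93$ ($n = 31 \cdot 3 = 93$)
$r = -266$ ($r = \left(-16092 + 15733\right) + 93 = -359 + 93 = -266$)
$\frac{L + 39914}{r + x} = \frac{-90932 + 39914}{-266 + 11505} = - \frac{51018}{11239}$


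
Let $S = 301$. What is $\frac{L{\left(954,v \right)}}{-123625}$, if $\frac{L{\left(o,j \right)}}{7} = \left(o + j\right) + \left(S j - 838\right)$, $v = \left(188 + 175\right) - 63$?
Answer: $- \frac{635012}{123625} \approx -5.1366$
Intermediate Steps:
$v = 300$ ($v = 363 - 63 = 300$)
$L{\left(o,j \right)} = -5866 + 7 o + 2114 j$ ($L{\left(o,j \right)} = 7 \left(\left(o + j\right) + \left(301 j - 838\right)\right) = 7 \left(\left(j + o\right) + \left(-838 + 301 j\right)\right) = 7 \left(-838 + o + 302 j\right) = -5866 + 7 o + 2114 j$)
$\frac{L{\left(954,v \right)}}{-123625} = \frac{-5866 + 7 \cdot 954 + 2114 \cdot 300}{-123625} = \left(-5866 + 6678 + 634200\right) \left(- \frac{1}{123625}\right) = 635012 \left(- \frac{1}{123625}\right) = - \frac{635012}{123625}$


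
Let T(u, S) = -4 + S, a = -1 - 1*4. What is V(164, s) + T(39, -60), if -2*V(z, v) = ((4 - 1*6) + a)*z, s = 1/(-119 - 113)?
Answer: 510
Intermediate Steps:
s = -1/232 (s = 1/(-232) = -1/232 ≈ -0.0043103)
a = -5 (a = -1 - 4 = -5)
V(z, v) = 7*z/2 (V(z, v) = -((4 - 1*6) - 5)*z/2 = -((4 - 6) - 5)*z/2 = -(-2 - 5)*z/2 = -(-7)*z/2 = 7*z/2)
V(164, s) + T(39, -60) = (7/2)*164 + (-4 - 60) = 574 - 64 = 510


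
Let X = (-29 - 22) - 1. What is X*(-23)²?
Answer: -27508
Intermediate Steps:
X = -52 (X = -51 - 1 = -52)
X*(-23)² = -52*(-23)² = -52*529 = -27508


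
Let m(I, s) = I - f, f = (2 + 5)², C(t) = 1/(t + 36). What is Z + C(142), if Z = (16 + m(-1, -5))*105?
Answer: -635459/178 ≈ -3570.0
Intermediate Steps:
C(t) = 1/(36 + t)
f = 49 (f = 7² = 49)
m(I, s) = -49 + I (m(I, s) = I - 1*49 = I - 49 = -49 + I)
Z = -3570 (Z = (16 + (-49 - 1))*105 = (16 - 50)*105 = -34*105 = -3570)
Z + C(142) = -3570 + 1/(36 + 142) = -3570 + 1/178 = -635459/178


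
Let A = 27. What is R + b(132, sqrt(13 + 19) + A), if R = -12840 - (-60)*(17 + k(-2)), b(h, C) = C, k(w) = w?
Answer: -11913 + 4*sqrt(2) ≈ -11907.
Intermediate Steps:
R = -11940 (R = -12840 - (-60)*(17 - 2) = -12840 - (-60)*15 = -12840 - 1*(-900) = -12840 + 900 = -11940)
R + b(132, sqrt(13 + 19) + A) = -11940 + (sqrt(13 + 19) + 27) = -11940 + (sqrt(32) + 27) = -11940 + (4*sqrt(2) + 27) = -11940 + (27 + 4*sqrt(2)) = -11913 + 4*sqrt(2)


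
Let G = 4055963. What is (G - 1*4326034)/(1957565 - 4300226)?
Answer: 270071/2342661 ≈ 0.11528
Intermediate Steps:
(G - 1*4326034)/(1957565 - 4300226) = (4055963 - 1*4326034)/(1957565 - 4300226) = (4055963 - 4326034)/(-2342661) = -270071*(-1/2342661) = 270071/2342661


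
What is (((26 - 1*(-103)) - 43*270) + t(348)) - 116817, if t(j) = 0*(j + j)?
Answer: -128298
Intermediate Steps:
t(j) = 0 (t(j) = 0*(2*j) = 0)
(((26 - 1*(-103)) - 43*270) + t(348)) - 116817 = (((26 - 1*(-103)) - 43*270) + 0) - 116817 = (((26 + 103) - 11610) + 0) - 116817 = ((129 - 11610) + 0) - 116817 = (-11481 + 0) - 116817 = -11481 - 116817 = -128298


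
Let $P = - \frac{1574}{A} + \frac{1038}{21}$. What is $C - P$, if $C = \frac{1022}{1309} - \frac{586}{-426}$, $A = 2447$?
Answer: $- \frac{31813343483}{682265199} \approx -46.629$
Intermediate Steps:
$C = \frac{85889}{39831}$ ($C = 1022 \cdot \frac{1}{1309} - - \frac{293}{213} = \frac{146}{187} + \frac{293}{213} = \frac{85889}{39831} \approx 2.1563$)
$P = \frac{835644}{17129}$ ($P = - \frac{1574}{2447} + \frac{1038}{21} = \left(-1574\right) \frac{1}{2447} + 1038 \cdot \frac{1}{21} = - \frac{1574}{2447} + \frac{346}{7} = \frac{835644}{17129} \approx 48.785$)
$C - P = \frac{85889}{39831} - \frac{835644}{17129} = - \frac{31813343483}{682265199}$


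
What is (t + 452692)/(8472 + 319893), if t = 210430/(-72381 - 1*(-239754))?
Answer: 75768628546/54959435145 ≈ 1.3786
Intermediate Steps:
t = 210430/167373 (t = 210430/(-72381 + 239754) = 210430/167373 ≈ 1.2573)
(t + 452692)/(8472 + 319893) = (210430/167373 + 452692)/(8472 + 319893) = (75768628546/167373)/328365 = (75768628546/167373)*(1/328365) = 75768628546/54959435145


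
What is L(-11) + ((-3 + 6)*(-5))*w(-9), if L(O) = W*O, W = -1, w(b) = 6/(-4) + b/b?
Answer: 37/2 ≈ 18.500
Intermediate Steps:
w(b) = -½ (w(b) = 6*(-¼) + 1 = -3/2 + 1 = -½)
L(O) = -O
L(-11) + ((-3 + 6)*(-5))*w(-9) = -1*(-11) + ((-3 + 6)*(-5))*(-½) = 11 + (3*(-5))*(-½) = 11 - 15*(-½) = 11 + 15/2 = 37/2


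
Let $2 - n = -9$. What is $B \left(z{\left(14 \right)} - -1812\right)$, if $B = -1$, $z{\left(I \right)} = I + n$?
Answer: $-1837$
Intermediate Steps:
$n = 11$ ($n = 2 - -9 = 2 + 9 = 11$)
$z{\left(I \right)} = 11 + I$ ($z{\left(I \right)} = I + 11 = 11 + I$)
$B \left(z{\left(14 \right)} - -1812\right) = - (\left(11 + 14\right) - -1812) = - (25 + 1812) = \left(-1\right) 1837 = -1837$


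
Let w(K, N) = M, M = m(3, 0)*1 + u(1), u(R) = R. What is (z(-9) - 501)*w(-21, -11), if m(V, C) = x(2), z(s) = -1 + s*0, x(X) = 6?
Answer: -3514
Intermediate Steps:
z(s) = -1 (z(s) = -1 + 0 = -1)
m(V, C) = 6
M = 7 (M = 6*1 + 1 = 6 + 1 = 7)
w(K, N) = 7
(z(-9) - 501)*w(-21, -11) = (-1 - 501)*7 = -502*7 = -3514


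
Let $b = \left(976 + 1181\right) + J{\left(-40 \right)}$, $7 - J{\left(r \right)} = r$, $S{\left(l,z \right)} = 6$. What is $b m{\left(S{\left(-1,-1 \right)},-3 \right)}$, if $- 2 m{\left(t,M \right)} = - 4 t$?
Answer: $26448$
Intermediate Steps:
$m{\left(t,M \right)} = 2 t$ ($m{\left(t,M \right)} = - \frac{\left(-4\right) t}{2} = 2 t$)
$J{\left(r \right)} = 7 - r$
$b = 2204$ ($b = \left(976 + 1181\right) + \left(7 - -40\right) = 2157 + \left(7 + 40\right) = 2157 + 47 = 2204$)
$b m{\left(S{\left(-1,-1 \right)},-3 \right)} = 2204 \cdot 2 \cdot 6 = 2204 \cdot 12 = 26448$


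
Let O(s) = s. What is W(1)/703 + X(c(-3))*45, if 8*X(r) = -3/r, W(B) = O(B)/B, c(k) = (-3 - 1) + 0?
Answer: 94937/22496 ≈ 4.2202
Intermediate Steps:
c(k) = -4 (c(k) = -4 + 0 = -4)
W(B) = 1 (W(B) = B/B = 1)
X(r) = -3/(8*r) (X(r) = (-3/r)/8 = -3/(8*r))
W(1)/703 + X(c(-3))*45 = 1/703 - 3/8/(-4)*45 = 1*(1/703) - 3/8*(-¼)*45 = 1/703 + (3/32)*45 = 1/703 + 135/32 = 94937/22496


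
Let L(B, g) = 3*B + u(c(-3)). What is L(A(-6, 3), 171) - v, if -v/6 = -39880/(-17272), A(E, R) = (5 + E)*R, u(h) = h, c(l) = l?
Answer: 4002/2159 ≈ 1.8536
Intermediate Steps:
A(E, R) = R*(5 + E)
L(B, g) = -3 + 3*B (L(B, g) = 3*B - 3 = -3 + 3*B)
v = -29910/2159 (v = -(-239280)/(-17272) = -(-239280)*(-1)/17272 = -6*4985/2159 = -29910/2159 ≈ -13.854)
L(A(-6, 3), 171) - v = (-3 + 3*(3*(5 - 6))) - 1*(-29910/2159) = (-3 + 3*(3*(-1))) + 29910/2159 = (-3 + 3*(-3)) + 29910/2159 = (-3 - 9) + 29910/2159 = -12 + 29910/2159 = 4002/2159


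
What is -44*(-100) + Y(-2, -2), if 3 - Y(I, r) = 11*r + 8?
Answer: 4417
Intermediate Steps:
Y(I, r) = -5 - 11*r (Y(I, r) = 3 - (11*r + 8) = 3 - (8 + 11*r) = 3 + (-8 - 11*r) = -5 - 11*r)
-44*(-100) + Y(-2, -2) = -44*(-100) + (-5 - 11*(-2)) = 4400 + (-5 + 22) = 4400 + 17 = 4417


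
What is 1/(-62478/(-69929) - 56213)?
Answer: -69929/3930856399 ≈ -1.7790e-5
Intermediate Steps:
1/(-62478/(-69929) - 56213) = 1/(-62478*(-1/69929) - 56213) = 1/(62478/69929 - 56213) = 1/(-3930856399/69929) = -69929/3930856399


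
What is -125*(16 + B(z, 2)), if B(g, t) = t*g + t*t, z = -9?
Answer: -250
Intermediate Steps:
B(g, t) = t² + g*t (B(g, t) = g*t + t² = t² + g*t)
-125*(16 + B(z, 2)) = -125*(16 + 2*(-9 + 2)) = -125*(16 + 2*(-7)) = -125*(16 - 14) = -125*2 = -250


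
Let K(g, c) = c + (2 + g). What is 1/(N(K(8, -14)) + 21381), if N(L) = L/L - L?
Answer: 1/21386 ≈ 4.6760e-5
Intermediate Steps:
K(g, c) = 2 + c + g
N(L) = 1 - L
1/(N(K(8, -14)) + 21381) = 1/((1 - (2 - 14 + 8)) + 21381) = 1/((1 - 1*(-4)) + 21381) = 1/((1 + 4) + 21381) = 1/(5 + 21381) = 1/21386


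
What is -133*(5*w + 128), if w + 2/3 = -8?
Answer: -33782/3 ≈ -11261.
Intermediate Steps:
w = -26/3 (w = -⅔ - 8 = -26/3 ≈ -8.6667)
-133*(5*w + 128) = -133*(5*(-26/3) + 128) = -133*(-130/3 + 128) = -133*254/3 = -33782/3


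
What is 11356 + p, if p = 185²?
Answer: 45581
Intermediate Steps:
p = 34225
11356 + p = 11356 + 34225 = 45581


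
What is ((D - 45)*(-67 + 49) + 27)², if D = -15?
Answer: 1225449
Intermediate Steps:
((D - 45)*(-67 + 49) + 27)² = ((-15 - 45)*(-67 + 49) + 27)² = (-60*(-18) + 27)² = (1080 + 27)² = 1107² = 1225449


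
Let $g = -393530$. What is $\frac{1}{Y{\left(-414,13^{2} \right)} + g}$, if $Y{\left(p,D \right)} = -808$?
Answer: $- \frac{1}{394338} \approx -2.5359 \cdot 10^{-6}$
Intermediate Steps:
$\frac{1}{Y{\left(-414,13^{2} \right)} + g} = \frac{1}{-808 - 393530} = \frac{1}{-394338} = - \frac{1}{394338}$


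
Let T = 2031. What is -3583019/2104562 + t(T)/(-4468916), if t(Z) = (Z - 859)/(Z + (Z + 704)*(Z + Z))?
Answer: -44480324766683942617/26126459628130395498 ≈ -1.7025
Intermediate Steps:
t(Z) = (-859 + Z)/(Z + 2*Z*(704 + Z)) (t(Z) = (-859 + Z)/(Z + (704 + Z)*(2*Z)) = (-859 + Z)/(Z + 2*Z*(704 + Z)))
-3583019/2104562 + t(T)/(-4468916) = -3583019/2104562 + ((-859 + 2031)/(2031*(1409 + 2*2031)))/(-4468916) = -3583019*1/2104562 + ((1/2031)*1172/(1409 + 4062))*(-1/4468916) = -3583019/2104562 + ((1/2031)*1172/5471)*(-1/4468916) = -3583019/2104562 + ((1/2031)*(1/5471)*1172)*(-1/4468916) = -3583019/2104562 + (1172/11111601)*(-1/4468916) = -3583019/2104562 - 293/12414202873629 = -44480324766683942617/26126459628130395498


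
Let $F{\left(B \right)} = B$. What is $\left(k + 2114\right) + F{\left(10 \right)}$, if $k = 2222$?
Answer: $4346$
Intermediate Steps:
$\left(k + 2114\right) + F{\left(10 \right)} = \left(2222 + 2114\right) + 10 = 4336 + 10 = 4346$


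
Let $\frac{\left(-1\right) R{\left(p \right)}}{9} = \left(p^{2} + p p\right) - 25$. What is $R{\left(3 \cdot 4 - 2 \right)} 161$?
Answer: $-253575$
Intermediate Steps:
$R{\left(p \right)} = 225 - 18 p^{2}$ ($R{\left(p \right)} = - 9 \left(\left(p^{2} + p p\right) - 25\right) = - 9 \left(\left(p^{2} + p^{2}\right) - 25\right) = - 9 \left(2 p^{2} - 25\right) = - 9 \left(-25 + 2 p^{2}\right) = 225 - 18 p^{2}$)
$R{\left(3 \cdot 4 - 2 \right)} 161 = \left(225 - 18 \left(3 \cdot 4 - 2\right)^{2}\right) 161 = \left(225 - 18 \left(12 + \left(-5 + 3\right)\right)^{2}\right) 161 = \left(225 - 18 \left(12 - 2\right)^{2}\right) 161 = \left(225 - 18 \cdot 10^{2}\right) 161 = \left(225 - 1800\right) 161 = \left(-1575\right) 161 = -253575$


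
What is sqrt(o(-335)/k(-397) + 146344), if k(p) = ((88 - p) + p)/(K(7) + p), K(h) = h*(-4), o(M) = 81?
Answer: sqrt(282564634)/44 ≈ 382.04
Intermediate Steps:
K(h) = -4*h
k(p) = 88/(-28 + p) (k(p) = ((88 - p) + p)/(-4*7 + p) = 88/(-28 + p))
sqrt(o(-335)/k(-397) + 146344) = sqrt(81/((88/(-28 - 397))) + 146344) = sqrt(81/((88/(-425))) + 146344) = sqrt(81/((88*(-1/425))) + 146344) = sqrt(81/(-88/425) + 146344) = sqrt(81*(-425/88) + 146344) = sqrt(-34425/88 + 146344) = sqrt(12843847/88) = sqrt(282564634)/44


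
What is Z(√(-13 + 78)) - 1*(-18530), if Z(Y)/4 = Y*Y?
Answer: 18790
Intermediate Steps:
Z(Y) = 4*Y² (Z(Y) = 4*(Y*Y) = 4*Y²)
Z(√(-13 + 78)) - 1*(-18530) = 4*(√(-13 + 78))² - 1*(-18530) = 4*(√65)² + 18530 = 4*65 + 18530 = 260 + 18530 = 18790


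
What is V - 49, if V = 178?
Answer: 129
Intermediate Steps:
V - 49 = 178 - 49 = 129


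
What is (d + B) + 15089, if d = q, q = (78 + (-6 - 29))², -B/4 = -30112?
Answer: 137386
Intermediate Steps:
B = 120448 (B = -4*(-30112) = 120448)
q = 1849 (q = (78 - 35)² = 43² = 1849)
d = 1849
(d + B) + 15089 = (1849 + 120448) + 15089 = 122297 + 15089 = 137386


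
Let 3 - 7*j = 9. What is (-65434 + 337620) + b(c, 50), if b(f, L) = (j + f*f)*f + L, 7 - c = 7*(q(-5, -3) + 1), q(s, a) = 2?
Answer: 269504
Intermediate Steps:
j = -6/7 (j = 3/7 - ⅐*9 = 3/7 - 9/7 = -6/7 ≈ -0.85714)
c = -14 (c = 7 - 7*(2 + 1) = 7 - 7*3 = 7 - 1*21 = 7 - 21 = -14)
b(f, L) = L + f*(-6/7 + f²) (b(f, L) = (-6/7 + f*f)*f + L = (-6/7 + f²)*f + L = f*(-6/7 + f²) + L = L + f*(-6/7 + f²))
(-65434 + 337620) + b(c, 50) = (-65434 + 337620) + (50 + (-14)³ - 6/7*(-14)) = 272186 + (50 - 2744 + 12) = 272186 - 2682 = 269504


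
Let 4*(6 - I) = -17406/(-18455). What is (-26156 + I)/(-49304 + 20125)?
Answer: 965205203/1076996890 ≈ 0.89620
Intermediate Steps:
I = 212757/36910 (I = 6 - (-8703)/(2*(-18455)) = 6 - (-8703)*(-1)/(2*18455) = 6 - 1/4*17406/18455 = 6 - 8703/36910 = 212757/36910 ≈ 5.7642)
(-26156 + I)/(-49304 + 20125) = (-26156 + 212757/36910)/(-49304 + 20125) = -965205203/36910/(-29179) = -965205203/36910*(-1/29179) = 965205203/1076996890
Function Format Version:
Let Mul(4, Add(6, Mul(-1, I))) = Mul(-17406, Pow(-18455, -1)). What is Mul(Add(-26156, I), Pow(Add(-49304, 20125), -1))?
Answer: Rational(965205203, 1076996890) ≈ 0.89620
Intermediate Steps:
I = Rational(212757, 36910) (I = Add(6, Mul(Rational(-1, 4), Mul(-17406, Pow(-18455, -1)))) = Add(6, Mul(Rational(-1, 4), Mul(-17406, Rational(-1, 18455)))) = Add(6, Mul(Rational(-1, 4), Rational(17406, 18455))) = Add(6, Rational(-8703, 36910)) = Rational(212757, 36910) ≈ 5.7642)
Mul(Add(-26156, I), Pow(Add(-49304, 20125), -1)) = Mul(Add(-26156, Rational(212757, 36910)), Pow(Add(-49304, 20125), -1)) = Mul(Rational(-965205203, 36910), Pow(-29179, -1)) = Mul(Rational(-965205203, 36910), Rational(-1, 29179)) = Rational(965205203, 1076996890)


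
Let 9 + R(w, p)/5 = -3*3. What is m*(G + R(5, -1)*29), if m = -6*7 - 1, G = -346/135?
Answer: 15165928/135 ≈ 1.1234e+5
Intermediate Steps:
R(w, p) = -90 (R(w, p) = -45 + 5*(-3*3) = -45 + 5*(-9) = -45 - 45 = -90)
G = -346/135 (G = -346*1/135 = -346/135 ≈ -2.5630)
m = -43 (m = -42 - 1 = -43)
m*(G + R(5, -1)*29) = -43*(-346/135 - 90*29) = -43*(-346/135 - 2610) = -43*(-352696/135) = 15165928/135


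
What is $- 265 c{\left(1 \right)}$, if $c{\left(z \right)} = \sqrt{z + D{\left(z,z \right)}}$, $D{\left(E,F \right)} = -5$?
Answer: $- 530 i \approx - 530.0 i$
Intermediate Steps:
$c{\left(z \right)} = \sqrt{-5 + z}$ ($c{\left(z \right)} = \sqrt{z - 5} = \sqrt{-5 + z}$)
$- 265 c{\left(1 \right)} = - 265 \sqrt{-5 + 1} = - 265 \sqrt{-4} = - 265 \cdot 2 i = - 530 i$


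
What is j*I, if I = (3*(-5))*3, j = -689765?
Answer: 31039425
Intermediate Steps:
I = -45 (I = -15*3 = -45)
j*I = -689765*(-45) = 31039425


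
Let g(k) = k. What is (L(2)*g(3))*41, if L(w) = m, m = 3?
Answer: 369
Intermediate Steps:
L(w) = 3
(L(2)*g(3))*41 = (3*3)*41 = 9*41 = 369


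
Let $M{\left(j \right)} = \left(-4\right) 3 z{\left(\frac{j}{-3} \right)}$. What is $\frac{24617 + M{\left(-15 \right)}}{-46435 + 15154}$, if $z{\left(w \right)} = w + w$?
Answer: $- \frac{24497}{31281} \approx -0.78313$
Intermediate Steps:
$z{\left(w \right)} = 2 w$
$M{\left(j \right)} = 8 j$ ($M{\left(j \right)} = \left(-4\right) 3 \cdot 2 \frac{j}{-3} = - 12 \cdot 2 j \left(- \frac{1}{3}\right) = - 12 \cdot 2 \left(- \frac{j}{3}\right) = - 12 \left(- \frac{2 j}{3}\right) = 8 j$)
$\frac{24617 + M{\left(-15 \right)}}{-46435 + 15154} = \frac{24617 + 8 \left(-15\right)}{-46435 + 15154} = \frac{24617 - 120}{-31281} = 24497 \left(- \frac{1}{31281}\right) = - \frac{24497}{31281}$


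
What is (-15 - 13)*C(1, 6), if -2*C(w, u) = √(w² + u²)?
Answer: 14*√37 ≈ 85.159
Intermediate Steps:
C(w, u) = -√(u² + w²)/2 (C(w, u) = -√(w² + u²)/2 = -√(u² + w²)/2)
(-15 - 13)*C(1, 6) = (-15 - 13)*(-√(6² + 1²)/2) = -(-14)*√(36 + 1) = -(-14)*√37 = 14*√37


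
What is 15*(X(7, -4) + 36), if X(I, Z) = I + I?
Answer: 750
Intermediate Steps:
X(I, Z) = 2*I
15*(X(7, -4) + 36) = 15*(2*7 + 36) = 15*(14 + 36) = 15*50 = 750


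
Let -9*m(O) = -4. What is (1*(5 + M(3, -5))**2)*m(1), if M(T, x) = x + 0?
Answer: 0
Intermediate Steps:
m(O) = 4/9 (m(O) = -1/9*(-4) = 4/9)
M(T, x) = x
(1*(5 + M(3, -5))**2)*m(1) = (1*(5 - 5)**2)*(4/9) = (1*0**2)*(4/9) = (1*0)*(4/9) = 0*(4/9) = 0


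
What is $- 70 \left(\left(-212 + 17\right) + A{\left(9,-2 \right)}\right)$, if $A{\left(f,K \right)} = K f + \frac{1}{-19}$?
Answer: $\frac{283360}{19} \approx 14914.0$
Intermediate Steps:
$A{\left(f,K \right)} = - \frac{1}{19} + K f$ ($A{\left(f,K \right)} = K f - \frac{1}{19} = - \frac{1}{19} + K f$)
$- 70 \left(\left(-212 + 17\right) + A{\left(9,-2 \right)}\right) = - 70 \left(\left(-212 + 17\right) - \frac{343}{19}\right) = - 70 \left(-195 - \frac{343}{19}\right) = \left(-70\right) \left(- \frac{4048}{19}\right) = \frac{283360}{19}$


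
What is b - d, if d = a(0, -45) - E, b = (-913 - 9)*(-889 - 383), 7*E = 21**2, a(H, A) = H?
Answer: 1172847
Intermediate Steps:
E = 63 (E = (1/7)*21**2 = (1/7)*441 = 63)
b = 1172784 (b = -922*(-1272) = 1172784)
d = -63 (d = 0 - 1*63 = 0 - 63 = -63)
b - d = 1172784 - 1*(-63) = 1172784 + 63 = 1172847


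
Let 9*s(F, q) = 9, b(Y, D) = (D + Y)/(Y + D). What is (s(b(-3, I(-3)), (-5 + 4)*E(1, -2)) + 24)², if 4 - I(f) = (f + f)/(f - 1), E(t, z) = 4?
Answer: 625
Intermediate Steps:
I(f) = 4 - 2*f/(-1 + f) (I(f) = 4 - (f + f)/(f - 1) = 4 - 2*f/(-1 + f))
b(Y, D) = 1 (b(Y, D) = (D + Y)/(D + Y) = 1)
s(F, q) = 1 (s(F, q) = (⅑)*9 = 1)
(s(b(-3, I(-3)), (-5 + 4)*E(1, -2)) + 24)² = (1 + 24)² = 25² = 625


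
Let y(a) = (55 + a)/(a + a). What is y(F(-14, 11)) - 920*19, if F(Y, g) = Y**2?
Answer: -6851909/392 ≈ -17479.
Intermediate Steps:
y(a) = (55 + a)/(2*a) (y(a) = (55 + a)/((2*a)) = (55 + a)*(1/(2*a)) = (55 + a)/(2*a))
y(F(-14, 11)) - 920*19 = (55 + (-14)**2)/(2*((-14)**2)) - 920*19 = (1/2)*(55 + 196)/196 - 1*17480 = (1/2)*(1/196)*251 - 17480 = 251/392 - 17480 = -6851909/392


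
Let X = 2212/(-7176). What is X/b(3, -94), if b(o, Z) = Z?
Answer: 553/168636 ≈ 0.0032793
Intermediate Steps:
X = -553/1794 (X = 2212*(-1/7176) = -553/1794 ≈ -0.30825)
X/b(3, -94) = -553/1794/(-94) = -553/1794*(-1/94) = 553/168636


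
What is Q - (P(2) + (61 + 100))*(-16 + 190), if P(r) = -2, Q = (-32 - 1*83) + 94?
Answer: -27687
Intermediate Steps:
Q = -21 (Q = (-32 - 83) + 94 = -115 + 94 = -21)
Q - (P(2) + (61 + 100))*(-16 + 190) = -21 - (-2 + (61 + 100))*(-16 + 190) = -21 - (-2 + 161)*174 = -21 - 159*174 = -21 - 1*27666 = -21 - 27666 = -27687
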